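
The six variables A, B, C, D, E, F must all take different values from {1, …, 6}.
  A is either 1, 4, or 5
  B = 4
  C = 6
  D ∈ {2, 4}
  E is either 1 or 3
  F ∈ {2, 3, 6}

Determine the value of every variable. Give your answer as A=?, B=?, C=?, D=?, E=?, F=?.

B has just one choice, so B = 4. Strike 4 from A, D.
C's domain is down to {6}, so C = 6. Remove 6 from F.
D must be 2 (only option left). Remove 2 from F.
F has just one choice, so F = 3. Remove 3 from E.
E must be 1 (only option left). Strike 1 from A.
That leaves A = 5.

A=5, B=4, C=6, D=2, E=1, F=3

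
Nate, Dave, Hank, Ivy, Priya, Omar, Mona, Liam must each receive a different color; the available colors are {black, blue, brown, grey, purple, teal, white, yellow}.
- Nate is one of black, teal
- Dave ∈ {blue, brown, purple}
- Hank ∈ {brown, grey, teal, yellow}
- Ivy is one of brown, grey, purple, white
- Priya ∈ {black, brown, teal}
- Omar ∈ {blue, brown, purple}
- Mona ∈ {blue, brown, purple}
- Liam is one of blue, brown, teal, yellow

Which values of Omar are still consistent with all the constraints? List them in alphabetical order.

The 8 variables together cover exactly {black, blue, brown, grey, purple, teal, white, yellow} — 8 values for 8 variables — and white appears only in Ivy's list, so Ivy = white.
The 7 still-open variables draw from only 7 values {black, blue, brown, grey, purple, teal, yellow}, so each is used; only Hank can be grey, hence Hank = grey.
Among the 6 still-open variables, yellow fits only Liam (and all 6 values in {black, blue, brown, purple, teal, yellow} must be used), so Liam = yellow.
The 3 variables Dave, Omar, Mona are confined to {blue, brown, purple}, which locks those values in; drop them from Priya.
No further eliminations apply; Omar can still be any of blue, brown, purple.

blue, brown, purple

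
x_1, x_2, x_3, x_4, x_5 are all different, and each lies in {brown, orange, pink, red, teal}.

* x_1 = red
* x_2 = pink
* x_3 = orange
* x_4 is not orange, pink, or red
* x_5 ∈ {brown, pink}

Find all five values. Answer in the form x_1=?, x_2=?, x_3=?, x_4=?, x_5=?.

x_1 has just one choice, so x_1 = red.
x_2's domain is down to {pink}, so x_2 = pink. Strike pink from x_5.
x_3's domain is down to {orange}, so x_3 = orange.
That leaves x_5 = brown. Remove brown from x_4.
x_4's domain is down to {teal}, so x_4 = teal.

x_1=red, x_2=pink, x_3=orange, x_4=teal, x_5=brown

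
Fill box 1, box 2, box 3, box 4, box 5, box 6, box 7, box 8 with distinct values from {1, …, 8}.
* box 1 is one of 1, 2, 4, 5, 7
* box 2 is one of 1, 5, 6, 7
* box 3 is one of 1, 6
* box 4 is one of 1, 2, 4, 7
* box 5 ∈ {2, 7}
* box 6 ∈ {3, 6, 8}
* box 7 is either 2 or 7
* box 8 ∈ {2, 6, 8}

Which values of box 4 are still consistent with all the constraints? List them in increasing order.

The 8 variables draw from only 8 values {1, 2, 3, 4, 5, 6, 7, 8}, so each is used; only box 6 can be 3, hence box 6 = 3.
The 7 still-open variables draw from only 7 values {1, 2, 4, 5, 6, 7, 8}, so each is used; only box 8 can be 8, hence box 8 = 8.
The 2 variables box 5 and box 7 are confined to {2, 7}, which locks those values in; drop them from box 1, box 2, box 4.
No further eliminations apply; box 4 can still be any of 1, 4.

1, 4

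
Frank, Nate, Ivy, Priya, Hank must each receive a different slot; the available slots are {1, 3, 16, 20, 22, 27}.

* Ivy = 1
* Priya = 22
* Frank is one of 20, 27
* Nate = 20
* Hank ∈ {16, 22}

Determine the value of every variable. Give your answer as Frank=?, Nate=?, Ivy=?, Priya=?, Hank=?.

Nate must be 20 (only option left). Strike 20 from Frank.
That leaves Ivy = 1.
Priya must be 22 (only option left). Strike 22 from Hank.
Hank's domain is down to {16}, so Hank = 16.
Frank's domain is down to {27}, so Frank = 27.

Frank=27, Nate=20, Ivy=1, Priya=22, Hank=16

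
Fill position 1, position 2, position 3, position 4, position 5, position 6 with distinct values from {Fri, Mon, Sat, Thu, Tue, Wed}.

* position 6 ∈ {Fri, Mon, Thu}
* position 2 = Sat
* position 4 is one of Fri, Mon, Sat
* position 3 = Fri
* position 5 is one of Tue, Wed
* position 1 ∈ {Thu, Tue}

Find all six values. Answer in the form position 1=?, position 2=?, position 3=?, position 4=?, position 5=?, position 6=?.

position 1=Tue, position 2=Sat, position 3=Fri, position 4=Mon, position 5=Wed, position 6=Thu

position 2's domain is down to {Sat}, so position 2 = Sat. Remove Sat from position 4.
position 3 must be Fri (only option left). Remove Fri from position 4, position 6.
That leaves position 4 = Mon. Strike Mon from position 6.
That leaves position 6 = Thu. Remove Thu from position 1.
position 1's domain is down to {Tue}, so position 1 = Tue. So position 5 can't be Tue.
position 5 must be Wed (only option left).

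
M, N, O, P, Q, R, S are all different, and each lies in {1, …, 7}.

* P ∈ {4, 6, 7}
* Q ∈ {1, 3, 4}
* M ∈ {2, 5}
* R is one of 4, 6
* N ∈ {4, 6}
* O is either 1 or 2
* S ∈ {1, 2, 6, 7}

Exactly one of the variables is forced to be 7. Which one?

The 7 variables together cover exactly {1, 2, 3, 4, 5, 6, 7} — 7 values for 7 variables — and 3 appears only in Q's list, so Q = 3.
Among the 6 still-open variables, 5 fits only M (and all 6 values in {1, 2, 4, 5, 6, 7} must be used), so M = 5.
N and R share exactly the 2 values {4, 6}; by pigeonhole those values go to them, so strike 4, 6 from P, S.
So 7 goes to P.

P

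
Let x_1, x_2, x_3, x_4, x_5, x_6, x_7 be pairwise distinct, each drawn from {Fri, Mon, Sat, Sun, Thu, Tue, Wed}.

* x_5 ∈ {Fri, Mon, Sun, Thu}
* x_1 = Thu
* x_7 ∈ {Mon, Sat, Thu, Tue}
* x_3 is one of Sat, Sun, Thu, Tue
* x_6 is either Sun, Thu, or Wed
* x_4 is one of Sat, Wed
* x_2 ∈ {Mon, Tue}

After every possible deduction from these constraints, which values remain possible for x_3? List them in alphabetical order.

Sat, Sun, Tue

x_1's domain is down to {Thu}, so x_1 = Thu. Eliminate Thu elsewhere: x_3, x_5, x_6, x_7.
Among the 6 still-open variables, Fri fits only x_5 (and all 6 values in {Fri, Mon, Sat, Sun, Tue, Wed} must be used), so x_5 = Fri.
No further eliminations apply; x_3 can still be any of Sat, Sun, Tue.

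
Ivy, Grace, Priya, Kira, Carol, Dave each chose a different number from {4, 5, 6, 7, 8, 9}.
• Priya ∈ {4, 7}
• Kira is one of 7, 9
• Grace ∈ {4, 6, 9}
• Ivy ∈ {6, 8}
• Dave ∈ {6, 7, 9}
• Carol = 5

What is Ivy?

8

Carol's domain is down to {5}, so Carol = 5.
The 5 still-open variables together cover exactly {4, 6, 7, 8, 9} — 5 values for 5 variables — and 8 appears only in Ivy's list, so Ivy = 8.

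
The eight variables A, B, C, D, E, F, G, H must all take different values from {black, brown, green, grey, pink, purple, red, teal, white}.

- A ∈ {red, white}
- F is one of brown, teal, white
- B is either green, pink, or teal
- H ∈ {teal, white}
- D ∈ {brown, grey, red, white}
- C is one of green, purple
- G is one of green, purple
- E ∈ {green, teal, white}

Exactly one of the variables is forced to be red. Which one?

A

Among the 8 variables, grey fits only D (and all 8 values in {brown, green, grey, pink, purple, red, teal, white} must be used), so D = grey.
The 7 still-open variables draw from only 7 values {brown, green, pink, purple, red, teal, white}, so each is used; only F can be brown, hence F = brown.
Among the 6 still-open variables, pink fits only B (and all 6 values in {green, pink, purple, red, teal, white} must be used), so B = pink.
The 5 still-open variables draw from only 5 values {green, purple, red, teal, white}, so each is used; only A can be red, hence A = red.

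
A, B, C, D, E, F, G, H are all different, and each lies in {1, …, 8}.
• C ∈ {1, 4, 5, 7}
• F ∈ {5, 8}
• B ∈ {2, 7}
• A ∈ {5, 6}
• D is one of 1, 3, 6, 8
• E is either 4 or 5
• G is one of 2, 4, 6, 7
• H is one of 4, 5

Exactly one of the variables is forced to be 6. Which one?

The 8 variables together cover exactly {1, 2, 3, 4, 5, 6, 7, 8} — 8 values for 8 variables — and 3 appears only in D's list, so D = 3.
The 7 still-open variables together cover exactly {1, 2, 4, 5, 6, 7, 8} — 7 values for 7 variables — and 1 appears only in C's list, so C = 1.
The 6 still-open variables together cover exactly {2, 4, 5, 6, 7, 8} — 6 values for 6 variables — and 8 appears only in F's list, so F = 8.
E and H share exactly the 2 values {4, 5}; by pigeonhole those values go to them, so strike 4, 5 from A, G.
So 6 goes to A.

A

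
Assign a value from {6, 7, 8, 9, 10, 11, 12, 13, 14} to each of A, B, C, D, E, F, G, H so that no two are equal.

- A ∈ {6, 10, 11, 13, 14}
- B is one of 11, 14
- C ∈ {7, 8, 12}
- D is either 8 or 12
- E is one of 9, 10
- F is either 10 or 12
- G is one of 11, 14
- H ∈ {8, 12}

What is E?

9

B and G between them cover only {11, 14} — a naked pair. Remove those values from A.
The 2 variables D and H are confined to {8, 12}, which locks those values in; drop them from C, F.
That leaves C = 7.
That leaves F = 10. Eliminate 10 elsewhere: A, E.
So E = 9.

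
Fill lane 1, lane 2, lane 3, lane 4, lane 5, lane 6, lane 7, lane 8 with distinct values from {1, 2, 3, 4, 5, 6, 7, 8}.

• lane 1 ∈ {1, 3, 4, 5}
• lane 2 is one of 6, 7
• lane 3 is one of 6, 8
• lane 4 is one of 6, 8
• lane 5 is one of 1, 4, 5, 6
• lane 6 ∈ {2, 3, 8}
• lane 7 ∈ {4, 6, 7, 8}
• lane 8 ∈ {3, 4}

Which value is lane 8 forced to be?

Among the 8 variables, 2 fits only lane 6 (and all 8 values in {1, 2, 3, 4, 5, 6, 7, 8} must be used), so lane 6 = 2.
lane 3 and lane 4 between them cover only {6, 8} — a naked pair. Remove those values from lane 2, lane 5, lane 7.
lane 2 has just one choice, so lane 2 = 7. Strike 7 from lane 7.
lane 7's domain is down to {4}, so lane 7 = 4. Strike 4 from lane 1, lane 5, lane 8.
So lane 8 = 3.

3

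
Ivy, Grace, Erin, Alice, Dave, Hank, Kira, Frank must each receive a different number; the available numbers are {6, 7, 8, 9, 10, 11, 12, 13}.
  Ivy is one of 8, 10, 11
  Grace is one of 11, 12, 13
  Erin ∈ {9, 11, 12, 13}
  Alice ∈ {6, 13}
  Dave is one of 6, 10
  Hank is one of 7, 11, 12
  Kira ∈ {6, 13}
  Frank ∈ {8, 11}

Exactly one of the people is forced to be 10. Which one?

Dave

The 8 variables draw from only 8 values {6, 7, 8, 9, 10, 11, 12, 13}, so each is used; only Hank can be 7, hence Hank = 7.
The 7 still-open variables draw from only 7 values {6, 8, 9, 10, 11, 12, 13}, so each is used; only Erin can be 9, hence Erin = 9.
The 6 still-open variables draw from only 6 values {6, 8, 10, 11, 12, 13}, so each is used; only Grace can be 12, hence Grace = 12.
The 2 variables Alice and Kira are confined to {6, 13}, which locks those values in; drop them from Dave.
So 10 goes to Dave.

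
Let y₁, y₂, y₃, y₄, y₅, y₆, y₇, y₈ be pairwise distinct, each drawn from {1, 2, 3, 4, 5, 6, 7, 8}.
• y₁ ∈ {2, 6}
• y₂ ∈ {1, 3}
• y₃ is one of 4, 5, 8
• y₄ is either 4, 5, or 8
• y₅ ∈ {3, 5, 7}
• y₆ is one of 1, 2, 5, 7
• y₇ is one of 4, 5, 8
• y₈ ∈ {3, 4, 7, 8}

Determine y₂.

The 8 variables draw from only 8 values {1, 2, 3, 4, 5, 6, 7, 8}, so each is used; only y₁ can be 6, hence y₁ = 6.
The 7 still-open variables draw from only 7 values {1, 2, 3, 4, 5, 7, 8}, so each is used; only y₆ can be 2, hence y₆ = 2.
Among the 6 still-open variables, 1 fits only y₂ (and all 6 values in {1, 3, 4, 5, 7, 8} must be used), so y₂ = 1.

1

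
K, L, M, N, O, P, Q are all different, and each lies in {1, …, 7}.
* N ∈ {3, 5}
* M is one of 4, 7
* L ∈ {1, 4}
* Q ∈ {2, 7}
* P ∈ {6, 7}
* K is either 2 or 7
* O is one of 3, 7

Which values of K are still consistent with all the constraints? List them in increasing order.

The 7 variables draw from only 7 values {1, 2, 3, 4, 5, 6, 7}, so each is used; only L can be 1, hence L = 1.
The 6 still-open variables draw from only 6 values {2, 3, 4, 5, 6, 7}, so each is used; only M can be 4, hence M = 4.
The 5 still-open variables together cover exactly {2, 3, 5, 6, 7} — 5 values for 5 variables — and 5 appears only in N's list, so N = 5.
The 4 still-open variables together cover exactly {2, 3, 6, 7} — 4 values for 4 variables — and 3 appears only in O's list, so O = 3.
The 3 still-open variables together cover exactly {2, 6, 7} — 3 values for 3 variables — and 6 appears only in P's list, so P = 6.
No further eliminations apply; K can still be any of 2, 7.

2, 7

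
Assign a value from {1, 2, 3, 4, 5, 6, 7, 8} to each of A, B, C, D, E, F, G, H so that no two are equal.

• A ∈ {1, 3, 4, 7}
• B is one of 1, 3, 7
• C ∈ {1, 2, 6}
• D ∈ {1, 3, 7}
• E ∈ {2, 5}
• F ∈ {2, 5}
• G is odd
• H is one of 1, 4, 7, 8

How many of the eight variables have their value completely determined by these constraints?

Among the 8 variables, 6 fits only C (and all 8 values in {1, 2, 3, 4, 5, 6, 7, 8} must be used), so C = 6.
Among the 7 still-open variables, 8 fits only H (and all 7 values in {1, 2, 3, 4, 5, 7, 8} must be used), so H = 8.
Among the 6 still-open variables, 4 fits only A (and all 6 values in {1, 2, 3, 4, 5, 7} must be used), so A = 4.
The 2 variables E and F are confined to {2, 5}, which locks those values in; drop them from G.
Determined: A=4, C=6, H=8. The other variables each still have more than one consistent value. That makes 3.

3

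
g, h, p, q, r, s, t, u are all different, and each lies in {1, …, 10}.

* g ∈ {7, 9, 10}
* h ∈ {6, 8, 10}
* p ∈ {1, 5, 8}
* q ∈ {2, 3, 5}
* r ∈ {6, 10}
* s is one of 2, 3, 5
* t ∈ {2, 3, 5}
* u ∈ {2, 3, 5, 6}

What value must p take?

1

The 3 variables q, s, t are confined to {2, 3, 5}, which locks those values in; drop them from p, u.
u has just one choice, so u = 6. Remove 6 from h, r.
r's domain is down to {10}, so r = 10. Strike 10 from g, h.
h's domain is down to {8}, so h = 8. Remove 8 from p.
So p = 1.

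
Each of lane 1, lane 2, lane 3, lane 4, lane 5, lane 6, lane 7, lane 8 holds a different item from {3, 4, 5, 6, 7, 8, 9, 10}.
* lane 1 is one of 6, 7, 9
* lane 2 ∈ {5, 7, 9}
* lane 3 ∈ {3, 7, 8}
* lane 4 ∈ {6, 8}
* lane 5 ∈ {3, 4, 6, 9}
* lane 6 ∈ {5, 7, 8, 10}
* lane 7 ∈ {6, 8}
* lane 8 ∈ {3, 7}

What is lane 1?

9

The 8 variables together cover exactly {3, 4, 5, 6, 7, 8, 9, 10} — 8 values for 8 variables — and 4 appears only in lane 5's list, so lane 5 = 4.
Among the 7 still-open variables, 10 fits only lane 6 (and all 7 values in {3, 5, 6, 7, 8, 9, 10} must be used), so lane 6 = 10.
Among the 6 still-open variables, 5 fits only lane 2 (and all 6 values in {3, 5, 6, 7, 8, 9} must be used), so lane 2 = 5.
The 5 still-open variables draw from only 5 values {3, 6, 7, 8, 9}, so each is used; only lane 1 can be 9, hence lane 1 = 9.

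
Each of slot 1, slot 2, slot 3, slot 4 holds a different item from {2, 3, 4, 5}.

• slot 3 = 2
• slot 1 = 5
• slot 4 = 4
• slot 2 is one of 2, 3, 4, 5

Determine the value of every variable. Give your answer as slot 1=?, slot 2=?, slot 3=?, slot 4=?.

slot 1 must be 5 (only option left). Eliminate 5 elsewhere: slot 2.
slot 3's domain is down to {2}, so slot 3 = 2. Remove 2 from slot 2.
slot 4 has just one choice, so slot 4 = 4. Eliminate 4 elsewhere: slot 2.
slot 2's domain is down to {3}, so slot 2 = 3.

slot 1=5, slot 2=3, slot 3=2, slot 4=4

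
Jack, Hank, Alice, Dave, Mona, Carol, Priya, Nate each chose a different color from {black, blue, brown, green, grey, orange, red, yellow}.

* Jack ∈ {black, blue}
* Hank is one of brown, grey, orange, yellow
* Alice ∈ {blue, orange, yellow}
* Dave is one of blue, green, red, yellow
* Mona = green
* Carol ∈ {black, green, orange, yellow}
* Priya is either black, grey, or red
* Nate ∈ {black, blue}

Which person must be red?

Dave

Mona's domain is down to {green}, so Mona = green. Remove green from Dave, Carol.
The 7 still-open variables draw from only 7 values {black, blue, brown, grey, orange, red, yellow}, so each is used; only Hank can be brown, hence Hank = brown.
Among the 6 still-open variables, grey fits only Priya (and all 6 values in {black, blue, grey, orange, red, yellow} must be used), so Priya = grey.
Among the 5 still-open variables, red fits only Dave (and all 5 values in {black, blue, orange, red, yellow} must be used), so Dave = red.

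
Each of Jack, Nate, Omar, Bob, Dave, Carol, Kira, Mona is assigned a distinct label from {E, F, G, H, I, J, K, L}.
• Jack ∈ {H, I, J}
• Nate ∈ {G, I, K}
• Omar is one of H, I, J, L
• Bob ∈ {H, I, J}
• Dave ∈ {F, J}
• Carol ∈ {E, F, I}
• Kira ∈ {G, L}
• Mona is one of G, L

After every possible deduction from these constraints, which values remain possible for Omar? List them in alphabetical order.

Among the 8 variables, E fits only Carol (and all 8 values in {E, F, G, H, I, J, K, L} must be used), so Carol = E.
Among the 7 still-open variables, F fits only Dave (and all 7 values in {F, G, H, I, J, K, L} must be used), so Dave = F.
Among the 6 still-open variables, K fits only Nate (and all 6 values in {G, H, I, J, K, L} must be used), so Nate = K.
Kira and Mona share exactly the 2 values {G, L}; by pigeonhole those values go to them, so strike G, L from Omar.
No further eliminations apply; Omar can still be any of H, I, J.

H, I, J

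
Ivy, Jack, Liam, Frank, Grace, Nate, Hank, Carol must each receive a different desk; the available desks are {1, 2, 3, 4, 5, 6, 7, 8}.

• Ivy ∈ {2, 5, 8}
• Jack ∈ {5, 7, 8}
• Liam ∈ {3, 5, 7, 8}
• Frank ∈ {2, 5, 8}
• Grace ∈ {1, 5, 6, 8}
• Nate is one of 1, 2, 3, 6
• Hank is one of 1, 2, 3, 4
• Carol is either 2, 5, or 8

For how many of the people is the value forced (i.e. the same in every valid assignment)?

Among the 8 variables, 4 fits only Hank (and all 8 values in {1, 2, 3, 4, 5, 6, 7, 8} must be used), so Hank = 4.
The 3 variables Ivy, Frank, Carol are confined to {2, 5, 8}, which locks those values in; drop them from Jack, Liam, Grace, Nate.
That leaves Jack = 7. So Liam can't be 7.
That leaves Liam = 3. Remove 3 from Nate.
Determined: Jack=7, Liam=3, Hank=4. The other people each still have more than one consistent value. That makes 3.

3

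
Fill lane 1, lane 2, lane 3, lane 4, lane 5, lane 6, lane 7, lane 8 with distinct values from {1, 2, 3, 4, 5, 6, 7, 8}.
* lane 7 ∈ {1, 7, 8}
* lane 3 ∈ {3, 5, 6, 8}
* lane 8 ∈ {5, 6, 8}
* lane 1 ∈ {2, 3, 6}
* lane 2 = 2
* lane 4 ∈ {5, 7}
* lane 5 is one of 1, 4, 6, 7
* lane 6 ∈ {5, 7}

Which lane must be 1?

lane 2 has just one choice, so lane 2 = 2. So lane 1 can't be 2.
Among the 7 still-open variables, 4 fits only lane 5 (and all 7 values in {1, 3, 4, 5, 6, 7, 8} must be used), so lane 5 = 4.
The 6 still-open variables draw from only 6 values {1, 3, 5, 6, 7, 8}, so each is used; only lane 7 can be 1, hence lane 7 = 1.

lane 7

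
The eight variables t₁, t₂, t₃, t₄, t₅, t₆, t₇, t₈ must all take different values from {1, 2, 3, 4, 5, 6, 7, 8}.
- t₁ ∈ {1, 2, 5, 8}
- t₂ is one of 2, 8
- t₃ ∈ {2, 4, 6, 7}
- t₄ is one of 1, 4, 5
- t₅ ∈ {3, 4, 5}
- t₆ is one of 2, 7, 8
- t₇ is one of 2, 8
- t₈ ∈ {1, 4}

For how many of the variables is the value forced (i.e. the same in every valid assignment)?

The 8 variables together cover exactly {1, 2, 3, 4, 5, 6, 7, 8} — 8 values for 8 variables — and 3 appears only in t₅'s list, so t₅ = 3.
Among the 7 still-open variables, 6 fits only t₃ (and all 7 values in {1, 2, 4, 5, 6, 7, 8} must be used), so t₃ = 6.
Among the 6 still-open variables, 7 fits only t₆ (and all 6 values in {1, 2, 4, 5, 7, 8} must be used), so t₆ = 7.
t₂ and t₇ between them cover only {2, 8} — a naked pair. Remove those values from t₁.
Determined: t₃=6, t₅=3, t₆=7. The other variables each still have more than one consistent value. That makes 3.

3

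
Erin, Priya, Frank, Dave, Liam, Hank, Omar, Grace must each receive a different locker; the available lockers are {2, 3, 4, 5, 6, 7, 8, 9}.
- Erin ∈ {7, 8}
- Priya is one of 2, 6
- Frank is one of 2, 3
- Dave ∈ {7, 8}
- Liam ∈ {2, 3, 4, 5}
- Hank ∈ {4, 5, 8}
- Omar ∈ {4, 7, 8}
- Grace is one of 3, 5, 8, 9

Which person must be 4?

The 8 variables together cover exactly {2, 3, 4, 5, 6, 7, 8, 9} — 8 values for 8 variables — and 6 appears only in Priya's list, so Priya = 6.
The 7 still-open variables draw from only 7 values {2, 3, 4, 5, 7, 8, 9}, so each is used; only Grace can be 9, hence Grace = 9.
The 2 variables Erin and Dave are confined to {7, 8}, which locks those values in; drop them from Hank, Omar.
So 4 goes to Omar.

Omar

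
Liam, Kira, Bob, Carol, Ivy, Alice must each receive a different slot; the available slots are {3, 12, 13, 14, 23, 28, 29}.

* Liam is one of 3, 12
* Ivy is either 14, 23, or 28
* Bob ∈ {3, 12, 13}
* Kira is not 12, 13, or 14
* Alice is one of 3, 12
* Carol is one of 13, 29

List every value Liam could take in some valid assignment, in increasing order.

3, 12

Liam and Alice between them cover only {3, 12} — a naked pair. Remove those values from Kira, Bob.
Bob has just one choice, so Bob = 13. So Carol can't be 13.
That leaves Carol = 29. So Kira can't be 29.
No further eliminations apply; Liam can still be any of 3, 12.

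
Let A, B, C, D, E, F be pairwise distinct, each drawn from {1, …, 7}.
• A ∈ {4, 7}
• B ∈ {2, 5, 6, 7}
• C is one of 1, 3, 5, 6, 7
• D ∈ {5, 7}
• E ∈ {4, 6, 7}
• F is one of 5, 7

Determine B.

D and F between them cover only {5, 7} — a naked pair. Remove those values from A, B, C, E.
A has just one choice, so A = 4. Strike 4 from E.
That leaves E = 6. Eliminate 6 elsewhere: B, C.
So B = 2.

2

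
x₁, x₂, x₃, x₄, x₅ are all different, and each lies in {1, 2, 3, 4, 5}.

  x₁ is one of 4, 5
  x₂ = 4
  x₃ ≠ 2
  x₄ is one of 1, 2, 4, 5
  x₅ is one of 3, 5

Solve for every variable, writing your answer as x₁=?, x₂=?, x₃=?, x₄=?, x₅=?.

x₁=5, x₂=4, x₃=1, x₄=2, x₅=3

x₂ must be 4 (only option left). So x₁, x₃, x₄ can't be 4.
That leaves x₁ = 5. So x₃, x₄, x₅ can't be 5.
That leaves x₅ = 3. Remove 3 from x₃.
That leaves x₃ = 1. Remove 1 from x₄.
x₄ has just one choice, so x₄ = 2.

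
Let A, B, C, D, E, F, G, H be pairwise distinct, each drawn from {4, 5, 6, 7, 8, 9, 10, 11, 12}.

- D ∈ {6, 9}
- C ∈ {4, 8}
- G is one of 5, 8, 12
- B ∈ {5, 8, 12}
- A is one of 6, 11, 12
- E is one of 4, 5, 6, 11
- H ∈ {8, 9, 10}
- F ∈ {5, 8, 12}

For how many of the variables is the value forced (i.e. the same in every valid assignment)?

Among the 8 variables, 10 fits only H (and all 8 values in {4, 5, 6, 8, 9, 10, 11, 12} must be used), so H = 10.
Among the 7 still-open variables, 9 fits only D (and all 7 values in {4, 5, 6, 8, 9, 11, 12} must be used), so D = 9.
B, F, G share exactly the 3 values {5, 8, 12}; by pigeonhole those values go to them, so strike 5, 8, 12 from A, C, E.
That leaves C = 4. Remove 4 from E.
Determined: C=4, D=9, H=10. The other variables each still have more than one consistent value. That makes 3.

3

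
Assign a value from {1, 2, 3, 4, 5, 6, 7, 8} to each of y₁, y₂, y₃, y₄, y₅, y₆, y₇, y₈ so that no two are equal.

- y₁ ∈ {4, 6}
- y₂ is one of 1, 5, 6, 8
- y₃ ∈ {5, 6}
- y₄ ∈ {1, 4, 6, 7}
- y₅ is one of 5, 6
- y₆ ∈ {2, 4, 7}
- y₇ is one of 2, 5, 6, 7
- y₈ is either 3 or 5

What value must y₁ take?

4

The 8 variables together cover exactly {1, 2, 3, 4, 5, 6, 7, 8} — 8 values for 8 variables — and 3 appears only in y₈'s list, so y₈ = 3.
The 7 still-open variables together cover exactly {1, 2, 4, 5, 6, 7, 8} — 7 values for 7 variables — and 8 appears only in y₂'s list, so y₂ = 8.
The 6 still-open variables draw from only 6 values {1, 2, 4, 5, 6, 7}, so each is used; only y₄ can be 1, hence y₄ = 1.
y₃ and y₅ between them cover only {5, 6} — a naked pair. Remove those values from y₁, y₇.
So y₁ = 4.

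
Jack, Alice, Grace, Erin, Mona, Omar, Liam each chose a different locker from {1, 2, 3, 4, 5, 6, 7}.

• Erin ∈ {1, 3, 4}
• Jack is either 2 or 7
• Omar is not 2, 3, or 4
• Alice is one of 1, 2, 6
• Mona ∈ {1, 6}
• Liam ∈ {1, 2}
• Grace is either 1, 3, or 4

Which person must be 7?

Jack

The 7 variables draw from only 7 values {1, 2, 3, 4, 5, 6, 7}, so each is used; only Omar can be 5, hence Omar = 5.
Among the 6 still-open variables, 7 fits only Jack (and all 6 values in {1, 2, 3, 4, 6, 7} must be used), so Jack = 7.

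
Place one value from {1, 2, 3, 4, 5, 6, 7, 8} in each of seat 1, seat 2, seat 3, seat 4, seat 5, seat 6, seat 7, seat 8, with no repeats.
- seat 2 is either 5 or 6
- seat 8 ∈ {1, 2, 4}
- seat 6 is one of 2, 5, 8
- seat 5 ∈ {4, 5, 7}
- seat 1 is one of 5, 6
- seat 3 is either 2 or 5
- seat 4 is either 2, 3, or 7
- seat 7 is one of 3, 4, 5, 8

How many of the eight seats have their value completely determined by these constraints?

Among the 8 variables, 1 fits only seat 8 (and all 8 values in {1, 2, 3, 4, 5, 6, 7, 8} must be used), so seat 8 = 1.
seat 1 and seat 2 between them cover only {5, 6} — a naked pair. Remove those values from seat 3, seat 5, seat 6, seat 7.
That leaves seat 3 = 2. Eliminate 2 elsewhere: seat 4, seat 6.
seat 6's domain is down to {8}, so seat 6 = 8. Strike 8 from seat 7.
Determined: seat 3=2, seat 6=8, seat 8=1. The other seats each still have more than one consistent value. That makes 3.

3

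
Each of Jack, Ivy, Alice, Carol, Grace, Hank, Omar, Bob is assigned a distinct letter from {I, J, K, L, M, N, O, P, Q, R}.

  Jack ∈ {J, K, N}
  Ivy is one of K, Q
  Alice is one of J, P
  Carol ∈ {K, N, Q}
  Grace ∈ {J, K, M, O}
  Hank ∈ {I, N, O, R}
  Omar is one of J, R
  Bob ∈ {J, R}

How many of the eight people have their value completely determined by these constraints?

1

The 2 variables Omar and Bob are confined to {J, R}, which locks those values in; drop them from Jack, Alice, Grace, Hank.
Alice has just one choice, so Alice = P.
Jack, Ivy, Carol share exactly the 3 values {K, N, Q}; by pigeonhole those values go to them, so strike K, N, Q from Grace, Hank.
Determined: Alice=P. The other people each still have more than one consistent value. That makes 1.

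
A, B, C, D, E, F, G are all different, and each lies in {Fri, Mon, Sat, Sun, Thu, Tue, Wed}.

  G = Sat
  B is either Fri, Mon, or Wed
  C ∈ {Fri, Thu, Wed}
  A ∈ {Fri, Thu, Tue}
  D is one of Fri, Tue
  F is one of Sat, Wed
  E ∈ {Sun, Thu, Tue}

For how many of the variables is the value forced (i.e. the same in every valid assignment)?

G has just one choice, so G = Sat. Remove Sat from F.
F must be Wed (only option left). So B, C can't be Wed.
The 5 still-open variables draw from only 5 values {Fri, Mon, Sun, Thu, Tue}, so each is used; only B can be Mon, hence B = Mon.
Among the 4 still-open variables, Sun fits only E (and all 4 values in {Fri, Sun, Thu, Tue} must be used), so E = Sun.
Determined: B=Mon, E=Sun, F=Wed, G=Sat. The other variables each still have more than one consistent value. That makes 4.

4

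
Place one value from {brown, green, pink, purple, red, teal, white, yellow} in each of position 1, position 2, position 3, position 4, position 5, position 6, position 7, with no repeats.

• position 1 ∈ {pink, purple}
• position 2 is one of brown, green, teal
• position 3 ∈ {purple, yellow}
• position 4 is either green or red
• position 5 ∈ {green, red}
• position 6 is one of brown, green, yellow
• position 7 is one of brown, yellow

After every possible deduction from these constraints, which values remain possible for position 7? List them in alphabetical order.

brown, yellow

The 7 variables draw from only 7 values {brown, green, pink, purple, red, teal, yellow}, so each is used; only position 1 can be pink, hence position 1 = pink.
The 6 still-open variables together cover exactly {brown, green, purple, red, teal, yellow} — 6 values for 6 variables — and purple appears only in position 3's list, so position 3 = purple.
The 5 still-open variables together cover exactly {brown, green, red, teal, yellow} — 5 values for 5 variables — and teal appears only in position 2's list, so position 2 = teal.
position 4 and position 5 share exactly the 2 values {green, red}; by pigeonhole those values go to them, so strike green, red from position 6.
No further eliminations apply; position 7 can still be any of brown, yellow.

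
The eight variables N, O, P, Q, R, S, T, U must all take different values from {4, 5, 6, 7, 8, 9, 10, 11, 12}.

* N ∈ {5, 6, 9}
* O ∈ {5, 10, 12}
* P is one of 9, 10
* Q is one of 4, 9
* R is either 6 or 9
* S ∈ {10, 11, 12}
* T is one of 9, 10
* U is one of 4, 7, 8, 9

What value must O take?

P and T share exactly the 2 values {9, 10}; by pigeonhole those values go to them, so strike 9, 10 from N, O, Q, R, S, U.
Q has just one choice, so Q = 4. Remove 4 from U.
R must be 6 (only option left). Remove 6 from N.
N's domain is down to {5}, so N = 5. Strike 5 from O.
So O = 12.

12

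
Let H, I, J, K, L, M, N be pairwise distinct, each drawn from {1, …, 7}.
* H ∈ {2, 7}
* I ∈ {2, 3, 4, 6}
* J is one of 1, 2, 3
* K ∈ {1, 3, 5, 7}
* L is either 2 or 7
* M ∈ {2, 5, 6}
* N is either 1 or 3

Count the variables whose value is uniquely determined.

The 7 variables draw from only 7 values {1, 2, 3, 4, 5, 6, 7}, so each is used; only I can be 4, hence I = 4.
The 6 still-open variables draw from only 6 values {1, 2, 3, 5, 6, 7}, so each is used; only M can be 6, hence M = 6.
Among the 5 still-open variables, 5 fits only K (and all 5 values in {1, 2, 3, 5, 7} must be used), so K = 5.
H and L between them cover only {2, 7} — a naked pair. Remove those values from J.
Determined: I=4, K=5, M=6. The other variables each still have more than one consistent value. That makes 3.

3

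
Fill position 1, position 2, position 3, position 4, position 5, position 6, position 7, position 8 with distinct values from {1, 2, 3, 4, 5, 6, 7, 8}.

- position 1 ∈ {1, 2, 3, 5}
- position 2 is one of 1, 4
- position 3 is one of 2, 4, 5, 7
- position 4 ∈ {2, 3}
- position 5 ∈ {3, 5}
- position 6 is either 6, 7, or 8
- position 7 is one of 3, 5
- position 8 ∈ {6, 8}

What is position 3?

7

position 5 and position 7 between them cover only {3, 5} — a naked pair. Remove those values from position 1, position 3, position 4.
position 4's domain is down to {2}, so position 4 = 2. Strike 2 from position 1, position 3.
position 1 has just one choice, so position 1 = 1. Eliminate 1 elsewhere: position 2.
position 2 must be 4 (only option left). So position 3 can't be 4.
So position 3 = 7.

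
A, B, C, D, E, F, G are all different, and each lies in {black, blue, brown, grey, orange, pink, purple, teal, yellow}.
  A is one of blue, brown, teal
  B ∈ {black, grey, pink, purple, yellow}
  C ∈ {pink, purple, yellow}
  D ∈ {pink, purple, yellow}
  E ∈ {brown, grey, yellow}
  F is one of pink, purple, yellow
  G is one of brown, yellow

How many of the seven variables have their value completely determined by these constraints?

3

C, D, F between them cover only {pink, purple, yellow} — a naked triple. Remove those values from B, E, G.
That leaves G = brown. Remove brown from A, E.
E has just one choice, so E = grey. So B can't be grey.
B must be black (only option left).
Determined: B=black, E=grey, G=brown. The other variables each still have more than one consistent value. That makes 3.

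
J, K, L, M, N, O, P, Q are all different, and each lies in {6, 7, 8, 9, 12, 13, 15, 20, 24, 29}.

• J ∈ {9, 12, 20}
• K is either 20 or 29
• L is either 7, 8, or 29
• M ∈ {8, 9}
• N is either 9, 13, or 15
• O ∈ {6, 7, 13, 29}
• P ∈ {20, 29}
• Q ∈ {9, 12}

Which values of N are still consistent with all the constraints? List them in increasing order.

13, 15

The 2 variables K and P are confined to {20, 29}, which locks those values in; drop them from J, L, O.
The 2 variables J and Q are confined to {9, 12}, which locks those values in; drop them from M, N.
M must be 8 (only option left). So L can't be 8.
L has just one choice, so L = 7. Strike 7 from O.
No further eliminations apply; N can still be any of 13, 15.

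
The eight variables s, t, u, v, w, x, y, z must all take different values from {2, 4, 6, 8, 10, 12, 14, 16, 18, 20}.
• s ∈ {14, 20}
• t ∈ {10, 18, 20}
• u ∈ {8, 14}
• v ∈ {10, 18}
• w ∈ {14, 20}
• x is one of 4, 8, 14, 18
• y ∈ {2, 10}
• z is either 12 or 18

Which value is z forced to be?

Among the 8 variables, 2 fits only y (and all 8 values in {2, 4, 8, 10, 12, 14, 18, 20} must be used), so y = 2.
The 7 still-open variables draw from only 7 values {4, 8, 10, 12, 14, 18, 20}, so each is used; only x can be 4, hence x = 4.
Among the 6 still-open variables, 8 fits only u (and all 6 values in {8, 10, 12, 14, 18, 20} must be used), so u = 8.
The 5 still-open variables together cover exactly {10, 12, 14, 18, 20} — 5 values for 5 variables — and 12 appears only in z's list, so z = 12.

12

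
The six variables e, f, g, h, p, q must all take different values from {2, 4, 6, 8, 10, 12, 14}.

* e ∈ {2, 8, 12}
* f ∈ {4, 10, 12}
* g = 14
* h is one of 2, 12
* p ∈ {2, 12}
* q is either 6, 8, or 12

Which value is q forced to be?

g's domain is down to {14}, so g = 14.
h and p between them cover only {2, 12} — a naked pair. Remove those values from e, f, q.
e has just one choice, so e = 8. Remove 8 from q.
So q = 6.

6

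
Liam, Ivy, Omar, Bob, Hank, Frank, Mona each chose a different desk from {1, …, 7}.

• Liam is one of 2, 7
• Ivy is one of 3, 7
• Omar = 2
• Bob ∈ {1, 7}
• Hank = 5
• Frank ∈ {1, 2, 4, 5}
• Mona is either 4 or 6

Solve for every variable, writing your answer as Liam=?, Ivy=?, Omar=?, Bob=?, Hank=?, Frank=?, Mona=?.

Omar must be 2 (only option left). Strike 2 from Liam, Frank.
Hank's domain is down to {5}, so Hank = 5. So Frank can't be 5.
Liam's domain is down to {7}, so Liam = 7. Remove 7 from Ivy, Bob.
That leaves Ivy = 3.
Bob must be 1 (only option left). So Frank can't be 1.
Frank must be 4 (only option left). Eliminate 4 elsewhere: Mona.
Mona must be 6 (only option left).

Liam=7, Ivy=3, Omar=2, Bob=1, Hank=5, Frank=4, Mona=6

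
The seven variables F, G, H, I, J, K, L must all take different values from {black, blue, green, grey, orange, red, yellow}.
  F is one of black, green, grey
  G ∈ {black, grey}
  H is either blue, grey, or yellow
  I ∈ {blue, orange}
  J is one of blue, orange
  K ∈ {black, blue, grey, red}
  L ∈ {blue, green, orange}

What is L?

green

Among the 7 variables, red fits only K (and all 7 values in {black, blue, green, grey, orange, red, yellow} must be used), so K = red.
Among the 6 still-open variables, yellow fits only H (and all 6 values in {black, blue, green, grey, orange, yellow} must be used), so H = yellow.
The 2 variables I and J are confined to {blue, orange}, which locks those values in; drop them from L.
So L = green.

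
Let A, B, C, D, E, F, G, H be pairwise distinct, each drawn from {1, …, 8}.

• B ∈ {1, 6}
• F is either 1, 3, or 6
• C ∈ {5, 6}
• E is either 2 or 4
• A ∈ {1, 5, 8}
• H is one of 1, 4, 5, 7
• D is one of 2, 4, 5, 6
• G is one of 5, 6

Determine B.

1

Among the 8 variables, 3 fits only F (and all 8 values in {1, 2, 3, 4, 5, 6, 7, 8} must be used), so F = 3.
The 7 still-open variables draw from only 7 values {1, 2, 4, 5, 6, 7, 8}, so each is used; only H can be 7, hence H = 7.
Among the 6 still-open variables, 8 fits only A (and all 6 values in {1, 2, 4, 5, 6, 8} must be used), so A = 8.
Among the 5 still-open variables, 1 fits only B (and all 5 values in {1, 2, 4, 5, 6} must be used), so B = 1.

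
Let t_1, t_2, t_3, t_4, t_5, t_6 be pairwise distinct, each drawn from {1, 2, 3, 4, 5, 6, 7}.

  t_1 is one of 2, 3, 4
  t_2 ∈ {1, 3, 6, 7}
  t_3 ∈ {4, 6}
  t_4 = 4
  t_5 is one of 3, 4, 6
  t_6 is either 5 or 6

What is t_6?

t_4 has just one choice, so t_4 = 4. Eliminate 4 elsewhere: t_1, t_3, t_5.
That leaves t_3 = 6. Eliminate 6 elsewhere: t_2, t_5, t_6.
So t_6 = 5.

5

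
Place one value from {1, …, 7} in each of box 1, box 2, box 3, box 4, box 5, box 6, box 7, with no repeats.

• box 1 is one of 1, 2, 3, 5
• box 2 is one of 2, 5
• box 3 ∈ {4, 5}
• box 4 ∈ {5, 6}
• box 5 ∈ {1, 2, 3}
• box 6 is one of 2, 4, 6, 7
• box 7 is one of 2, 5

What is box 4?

6

Among the 7 variables, 7 fits only box 6 (and all 7 values in {1, 2, 3, 4, 5, 6, 7} must be used), so box 6 = 7.
The 6 still-open variables draw from only 6 values {1, 2, 3, 4, 5, 6}, so each is used; only box 3 can be 4, hence box 3 = 4.
Among the 5 still-open variables, 6 fits only box 4 (and all 5 values in {1, 2, 3, 5, 6} must be used), so box 4 = 6.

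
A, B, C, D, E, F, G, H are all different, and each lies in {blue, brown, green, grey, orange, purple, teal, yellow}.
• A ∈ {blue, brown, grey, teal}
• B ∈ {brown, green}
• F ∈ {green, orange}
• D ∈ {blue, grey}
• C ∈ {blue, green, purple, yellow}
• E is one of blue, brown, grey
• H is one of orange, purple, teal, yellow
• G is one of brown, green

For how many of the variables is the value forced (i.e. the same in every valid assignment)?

B and G between them cover only {brown, green} — a naked pair. Remove those values from A, C, E, F.
That leaves F = orange. Remove orange from H.
The 2 variables D and E are confined to {blue, grey}, which locks those values in; drop them from A, C.
A's domain is down to {teal}, so A = teal. So H can't be teal.
Determined: A=teal, F=orange. The other variables each still have more than one consistent value. That makes 2.

2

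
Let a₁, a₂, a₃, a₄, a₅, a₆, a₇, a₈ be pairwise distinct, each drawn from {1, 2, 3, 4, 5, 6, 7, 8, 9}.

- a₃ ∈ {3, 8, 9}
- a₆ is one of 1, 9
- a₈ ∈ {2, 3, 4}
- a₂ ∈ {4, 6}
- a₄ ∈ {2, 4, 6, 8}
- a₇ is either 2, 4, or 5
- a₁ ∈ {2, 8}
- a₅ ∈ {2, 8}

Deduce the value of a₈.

Among the 8 variables, 1 fits only a₆ (and all 8 values in {1, 2, 3, 4, 5, 6, 8, 9} must be used), so a₆ = 1.
The 7 still-open variables draw from only 7 values {2, 3, 4, 5, 6, 8, 9}, so each is used; only a₇ can be 5, hence a₇ = 5.
The 6 still-open variables together cover exactly {2, 3, 4, 6, 8, 9} — 6 values for 6 variables — and 9 appears only in a₃'s list, so a₃ = 9.
The 5 still-open variables draw from only 5 values {2, 3, 4, 6, 8}, so each is used; only a₈ can be 3, hence a₈ = 3.

3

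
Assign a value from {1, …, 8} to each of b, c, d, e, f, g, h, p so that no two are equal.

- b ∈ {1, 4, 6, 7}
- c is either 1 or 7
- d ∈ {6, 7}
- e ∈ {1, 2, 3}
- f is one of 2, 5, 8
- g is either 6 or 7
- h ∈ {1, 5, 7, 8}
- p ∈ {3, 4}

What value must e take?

d and g between them cover only {6, 7} — a naked pair. Remove those values from b, c, h.
c has just one choice, so c = 1. Strike 1 from b, e, h.
b's domain is down to {4}, so b = 4. Eliminate 4 elsewhere: p.
p must be 3 (only option left). Eliminate 3 elsewhere: e.
So e = 2.

2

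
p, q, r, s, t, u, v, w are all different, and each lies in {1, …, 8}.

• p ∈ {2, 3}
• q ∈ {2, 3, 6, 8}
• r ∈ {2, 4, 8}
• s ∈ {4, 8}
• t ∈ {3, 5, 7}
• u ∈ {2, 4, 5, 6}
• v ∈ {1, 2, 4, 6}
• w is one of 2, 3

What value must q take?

Among the 8 variables, 1 fits only v (and all 8 values in {1, 2, 3, 4, 5, 6, 7, 8} must be used), so v = 1.
The 7 still-open variables together cover exactly {2, 3, 4, 5, 6, 7, 8} — 7 values for 7 variables — and 7 appears only in t's list, so t = 7.
The 6 still-open variables draw from only 6 values {2, 3, 4, 5, 6, 8}, so each is used; only u can be 5, hence u = 5.
Among the 5 still-open variables, 6 fits only q (and all 5 values in {2, 3, 4, 6, 8} must be used), so q = 6.

6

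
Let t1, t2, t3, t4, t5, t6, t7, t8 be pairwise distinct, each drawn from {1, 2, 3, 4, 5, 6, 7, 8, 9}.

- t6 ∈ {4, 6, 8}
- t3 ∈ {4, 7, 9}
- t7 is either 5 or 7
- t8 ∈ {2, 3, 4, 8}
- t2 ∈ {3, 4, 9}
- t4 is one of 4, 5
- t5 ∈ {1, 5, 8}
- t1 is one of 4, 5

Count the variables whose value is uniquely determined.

The 2 variables t1 and t4 are confined to {4, 5}, which locks those values in; drop them from t2, t3, t5, t6, t7, t8.
t7's domain is down to {7}, so t7 = 7. Strike 7 from t3.
t3's domain is down to {9}, so t3 = 9. So t2 can't be 9.
t2 must be 3 (only option left). Remove 3 from t8.
Determined: t2=3, t3=9, t7=7. The other variables each still have more than one consistent value. That makes 3.

3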